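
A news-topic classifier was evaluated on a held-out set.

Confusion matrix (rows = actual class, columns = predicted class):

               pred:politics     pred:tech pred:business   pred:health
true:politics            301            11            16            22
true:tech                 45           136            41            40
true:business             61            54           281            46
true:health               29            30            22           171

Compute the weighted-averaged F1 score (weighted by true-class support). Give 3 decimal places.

Per-class F1 score (2·TP/(2·TP+FP+FN)):
  politics: TP=301, FP=45+61+29=135, FN=11+16+22=49 → 602/786 = 0.7659
  tech: TP=136, FP=11+54+30=95, FN=45+41+40=126 → 272/493 = 0.5517
  business: TP=281, FP=16+41+22=79, FN=61+54+46=161 → 562/802 = 0.7007
  health: TP=171, FP=22+40+46=108, FN=29+30+22=81 → 342/531 = 0.6441
Weighted-F1 score = Σ (supportᵢ/N)·F1 scoreᵢ with N=1306: (350/1306)·0.7659 + (262/1306)·0.5517 + (442/1306)·0.7007 + (252/1306)·0.6441 = 0.677

0.677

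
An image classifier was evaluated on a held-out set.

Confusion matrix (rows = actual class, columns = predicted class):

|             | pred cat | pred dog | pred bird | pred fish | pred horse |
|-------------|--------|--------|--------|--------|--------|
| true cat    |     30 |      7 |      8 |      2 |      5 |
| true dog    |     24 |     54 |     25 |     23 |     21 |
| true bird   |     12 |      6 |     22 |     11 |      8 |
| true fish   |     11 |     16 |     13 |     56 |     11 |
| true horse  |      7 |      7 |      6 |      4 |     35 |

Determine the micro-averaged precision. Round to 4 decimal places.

Micro-averaging pools counts across classes: ΣTP=197, ΣFP=227, ΣFN=227.
Micro-precision = TP/(TP+FP) on pooled counts = 0.4646 (equals overall accuracy in single-label multiclass).

0.4646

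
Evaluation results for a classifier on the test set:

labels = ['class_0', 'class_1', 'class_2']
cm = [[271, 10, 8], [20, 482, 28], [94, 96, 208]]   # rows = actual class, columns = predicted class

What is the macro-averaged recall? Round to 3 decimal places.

0.790

Per-class recall (TP/(TP+FN)):
  class_0: TP=271, FN=10+8=18 → 271/289 = 0.9377
  class_1: TP=482, FN=20+28=48 → 482/530 = 0.9094
  class_2: TP=208, FN=94+96=190 → 208/398 = 0.5226
Macro-recall = mean = (0.9377 + 0.9094 + 0.5226) / 3 = 0.790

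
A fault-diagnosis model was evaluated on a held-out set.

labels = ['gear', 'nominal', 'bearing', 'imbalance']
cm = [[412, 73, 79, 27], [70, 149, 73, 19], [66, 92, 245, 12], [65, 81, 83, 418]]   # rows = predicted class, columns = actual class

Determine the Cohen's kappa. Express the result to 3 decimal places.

Observed agreement pₒ = trace/N = 1224/1964 = 0.6232
Expected agreement pₑ = Σ (rowᵢ·colᵢ)/N² = (613·591 + 395·311 + 480·415 + 476·647)/1964² = 0.2573
κ = (pₒ − pₑ)/(1 − pₑ) = (0.6232 − 0.2573)/(1 − 0.2573) = 0.493

0.493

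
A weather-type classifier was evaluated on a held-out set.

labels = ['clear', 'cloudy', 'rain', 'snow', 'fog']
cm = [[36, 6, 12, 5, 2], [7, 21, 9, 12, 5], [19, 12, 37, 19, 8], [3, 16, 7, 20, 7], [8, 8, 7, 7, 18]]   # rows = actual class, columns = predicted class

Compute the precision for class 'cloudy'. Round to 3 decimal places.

0.333

One-vs-rest for 'cloudy': TP = diagonal; FP = other classes predicted 'cloudy'; FN = 'cloudy' predicted as other.
precision = TP/(TP+FP).
cloudy: TP=21, FP=6+12+16+8=42 → 21/63 = 0.3333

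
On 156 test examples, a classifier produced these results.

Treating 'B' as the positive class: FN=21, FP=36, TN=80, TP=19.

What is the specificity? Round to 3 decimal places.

0.690

Specificity = TN/(TN+FP) = 80/(80+36) = 0.690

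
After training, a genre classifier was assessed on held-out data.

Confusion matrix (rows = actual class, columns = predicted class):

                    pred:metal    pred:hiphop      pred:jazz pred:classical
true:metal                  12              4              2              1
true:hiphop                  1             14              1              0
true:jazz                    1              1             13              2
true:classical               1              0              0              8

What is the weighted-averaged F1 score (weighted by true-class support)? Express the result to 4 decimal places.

Per-class F1 score (2·TP/(2·TP+FP+FN)):
  metal: TP=12, FP=1+1+1=3, FN=4+2+1=7 → 24/34 = 0.70588
  hiphop: TP=14, FP=4+1+0=5, FN=1+1+0=2 → 28/35 = 0.80000
  jazz: TP=13, FP=2+1+0=3, FN=1+1+2=4 → 26/33 = 0.78788
  classical: TP=8, FP=1+0+2=3, FN=1+0+0=1 → 16/20 = 0.80000
Weighted-F1 score = Σ (supportᵢ/N)·F1 scoreᵢ with N=61: (19/61)·0.70588 + (16/61)·0.80000 + (17/61)·0.78788 + (9/61)·0.80000 = 0.7673

0.7673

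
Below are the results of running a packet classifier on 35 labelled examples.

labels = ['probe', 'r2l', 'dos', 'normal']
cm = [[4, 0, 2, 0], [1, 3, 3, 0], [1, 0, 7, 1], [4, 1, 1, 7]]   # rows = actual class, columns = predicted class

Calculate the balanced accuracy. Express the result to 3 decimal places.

0.603

Balanced accuracy = mean of per-class recall.
  probe: recall = 4/6 = 0.6667
  r2l: recall = 3/7 = 0.4286
  dos: recall = 7/9 = 0.7778
  normal: recall = 7/13 = 0.5385
Mean = (0.6667 + 0.4286 + 0.7778 + 0.5385) / 4 = 0.603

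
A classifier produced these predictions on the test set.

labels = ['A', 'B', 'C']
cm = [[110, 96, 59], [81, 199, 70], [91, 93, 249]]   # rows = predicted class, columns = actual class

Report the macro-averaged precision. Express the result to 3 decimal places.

0.520

Per-class precision (TP/(TP+FP)):
  A: TP=110, FP=96+59=155 → 110/265 = 0.4151
  B: TP=199, FP=81+70=151 → 199/350 = 0.5686
  C: TP=249, FP=91+93=184 → 249/433 = 0.5751
Macro-precision = mean = (0.4151 + 0.5686 + 0.5751) / 3 = 0.520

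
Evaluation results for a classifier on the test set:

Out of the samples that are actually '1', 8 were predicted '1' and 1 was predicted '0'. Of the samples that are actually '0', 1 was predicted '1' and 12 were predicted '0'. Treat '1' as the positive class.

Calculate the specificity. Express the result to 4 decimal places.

0.9231

Specificity = TN/(TN+FP) = 12/(12+1) = 0.9231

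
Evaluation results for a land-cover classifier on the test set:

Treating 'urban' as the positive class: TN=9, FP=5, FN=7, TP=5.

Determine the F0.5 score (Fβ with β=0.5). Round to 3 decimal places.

0.481

Fβ = (1+β²)·TP / ((1+β²)·TP + β²·FN + FP), with β²=1/4
= 1.25·5 / (1.25·5 + 0.25·7 + 5) = 0.481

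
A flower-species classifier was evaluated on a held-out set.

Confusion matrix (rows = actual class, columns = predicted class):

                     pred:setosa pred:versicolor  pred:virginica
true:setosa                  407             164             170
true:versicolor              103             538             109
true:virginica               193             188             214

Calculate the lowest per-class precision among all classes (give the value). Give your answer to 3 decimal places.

Per-class precision (TP/(TP+FP)):
  setosa: TP=407, FP=103+193=296 → 407/703 = 0.5789
  versicolor: TP=538, FP=164+188=352 → 538/890 = 0.6045
  virginica: TP=214, FP=170+109=279 → 214/493 = 0.4341
Lowest is class 'virginica' with precision = 0.434.

0.434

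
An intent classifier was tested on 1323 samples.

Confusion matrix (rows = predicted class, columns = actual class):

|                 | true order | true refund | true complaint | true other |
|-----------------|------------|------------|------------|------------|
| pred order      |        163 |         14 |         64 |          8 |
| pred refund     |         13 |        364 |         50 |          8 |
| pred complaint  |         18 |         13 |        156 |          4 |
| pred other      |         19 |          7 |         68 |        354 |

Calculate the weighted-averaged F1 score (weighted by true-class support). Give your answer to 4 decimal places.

0.7707

Per-class F1 score (2·TP/(2·TP+FP+FN)):
  order: TP=163, FP=14+64+8=86, FN=13+18+19=50 → 326/462 = 0.70563
  refund: TP=364, FP=13+50+8=71, FN=14+13+7=34 → 728/833 = 0.87395
  complaint: TP=156, FP=18+13+4=35, FN=64+50+68=182 → 312/529 = 0.58979
  other: TP=354, FP=19+7+68=94, FN=8+8+4=20 → 708/822 = 0.86131
Weighted-F1 score = Σ (supportᵢ/N)·F1 scoreᵢ with N=1323: (213/1323)·0.70563 + (398/1323)·0.87395 + (338/1323)·0.58979 + (374/1323)·0.86131 = 0.7707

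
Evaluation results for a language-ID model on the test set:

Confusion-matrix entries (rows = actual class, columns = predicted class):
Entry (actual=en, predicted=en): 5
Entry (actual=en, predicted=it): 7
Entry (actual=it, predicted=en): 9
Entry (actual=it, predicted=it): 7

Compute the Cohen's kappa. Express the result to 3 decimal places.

Observed agreement pₒ = trace/N = 12/28 = 0.4286
Expected agreement pₑ = Σ (rowᵢ·colᵢ)/N² = (12·14 + 16·14)/28² = 0.5000
κ = (pₒ − pₑ)/(1 − pₑ) = (0.4286 − 0.5000)/(1 − 0.5000) = -0.143

-0.143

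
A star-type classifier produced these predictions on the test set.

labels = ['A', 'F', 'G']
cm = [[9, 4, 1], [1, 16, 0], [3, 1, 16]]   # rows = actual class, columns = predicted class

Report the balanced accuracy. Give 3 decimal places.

Balanced accuracy = mean of per-class recall.
  A: recall = 9/14 = 0.6429
  F: recall = 16/17 = 0.9412
  G: recall = 16/20 = 0.8000
Mean = (0.6429 + 0.9412 + 0.8000) / 3 = 0.795

0.795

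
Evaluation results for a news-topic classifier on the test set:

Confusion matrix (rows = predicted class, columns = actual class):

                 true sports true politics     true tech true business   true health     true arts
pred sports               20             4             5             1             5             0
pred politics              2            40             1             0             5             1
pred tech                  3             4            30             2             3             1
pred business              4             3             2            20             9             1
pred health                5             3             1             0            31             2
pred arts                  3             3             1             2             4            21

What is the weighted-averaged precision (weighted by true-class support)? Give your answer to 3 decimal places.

0.688

Per-class precision (TP/(TP+FP)):
  sports: TP=20, FP=4+5+1+5+0=15 → 20/35 = 0.5714
  politics: TP=40, FP=2+1+0+5+1=9 → 40/49 = 0.8163
  tech: TP=30, FP=3+4+2+3+1=13 → 30/43 = 0.6977
  business: TP=20, FP=4+3+2+9+1=19 → 20/39 = 0.5128
  health: TP=31, FP=5+3+1+0+2=11 → 31/42 = 0.7381
  arts: TP=21, FP=3+3+1+2+4=13 → 21/34 = 0.6176
Weighted-precision = Σ (supportᵢ/N)·precisionᵢ with N=242: (37/242)·0.5714 + (57/242)·0.8163 + (40/242)·0.6977 + (25/242)·0.5128 + (57/242)·0.7381 + (26/242)·0.6176 = 0.688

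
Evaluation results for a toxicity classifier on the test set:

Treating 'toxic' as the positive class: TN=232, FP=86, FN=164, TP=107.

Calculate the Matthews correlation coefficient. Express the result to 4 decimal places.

0.1321

MCC = (TP·TN − FP·FN) / √((TP+FP)(TP+FN)(TN+FP)(TN+FN))
Numerator = 107·232 − 86·164 = 10720
Denominator = √(193·271·318·396) = √6586412184 = 81156.7137
MCC = 10720 / 81156.7137 = 0.1321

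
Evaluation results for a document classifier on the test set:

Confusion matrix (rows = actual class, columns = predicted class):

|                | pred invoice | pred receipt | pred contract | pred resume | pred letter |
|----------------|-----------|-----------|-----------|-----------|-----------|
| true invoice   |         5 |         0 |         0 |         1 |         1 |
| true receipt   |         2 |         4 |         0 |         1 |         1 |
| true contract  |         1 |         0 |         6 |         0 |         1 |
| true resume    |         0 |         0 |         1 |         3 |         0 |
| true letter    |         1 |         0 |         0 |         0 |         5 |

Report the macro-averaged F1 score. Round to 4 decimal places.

Per-class F1 score (2·TP/(2·TP+FP+FN)):
  invoice: TP=5, FP=2+1+0+1=4, FN=0+0+1+1=2 → 10/16 = 0.62500
  receipt: TP=4, FP=0+0+0+0=0, FN=2+0+1+1=4 → 8/12 = 0.66667
  contract: TP=6, FP=0+0+1+0=1, FN=1+0+0+1=2 → 12/15 = 0.80000
  resume: TP=3, FP=1+1+0+0=2, FN=0+0+1+0=1 → 6/9 = 0.66667
  letter: TP=5, FP=1+1+1+0=3, FN=1+0+0+0=1 → 10/14 = 0.71429
Macro-F1 score = mean = (0.62500 + 0.66667 + 0.80000 + 0.66667 + 0.71429) / 5 = 0.6945

0.6945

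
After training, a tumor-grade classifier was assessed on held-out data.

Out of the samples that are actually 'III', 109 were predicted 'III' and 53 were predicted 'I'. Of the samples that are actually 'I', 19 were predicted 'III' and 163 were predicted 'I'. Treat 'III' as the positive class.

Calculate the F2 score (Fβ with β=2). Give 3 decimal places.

0.702

Fβ = (1+β²)·TP / ((1+β²)·TP + β²·FN + FP), with β²=4
= 5·109 / (5·109 + 4·53 + 19) = 0.702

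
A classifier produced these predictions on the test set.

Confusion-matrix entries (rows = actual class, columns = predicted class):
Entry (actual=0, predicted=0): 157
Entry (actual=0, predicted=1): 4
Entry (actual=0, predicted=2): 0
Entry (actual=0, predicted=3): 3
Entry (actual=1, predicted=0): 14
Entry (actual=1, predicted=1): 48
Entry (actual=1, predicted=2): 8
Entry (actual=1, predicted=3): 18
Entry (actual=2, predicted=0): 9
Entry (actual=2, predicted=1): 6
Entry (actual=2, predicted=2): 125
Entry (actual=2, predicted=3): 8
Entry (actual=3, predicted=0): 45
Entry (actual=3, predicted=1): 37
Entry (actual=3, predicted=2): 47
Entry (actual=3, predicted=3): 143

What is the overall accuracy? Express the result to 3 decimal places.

Accuracy = trace / total = (157+48+125+143=473) / 672 = 473/672 = 0.704

0.704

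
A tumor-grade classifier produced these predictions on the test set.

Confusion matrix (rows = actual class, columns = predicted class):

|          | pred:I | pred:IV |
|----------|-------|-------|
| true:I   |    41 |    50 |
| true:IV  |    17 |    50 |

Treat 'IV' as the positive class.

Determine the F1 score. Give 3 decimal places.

Precision = TP/(TP+FP) = 50/100 = 0.5000
Recall = TP/(TP+FN) = 50/67 = 0.7463
F1 = 2·TP/(2·TP+FP+FN) = 100/167 = 0.599

0.599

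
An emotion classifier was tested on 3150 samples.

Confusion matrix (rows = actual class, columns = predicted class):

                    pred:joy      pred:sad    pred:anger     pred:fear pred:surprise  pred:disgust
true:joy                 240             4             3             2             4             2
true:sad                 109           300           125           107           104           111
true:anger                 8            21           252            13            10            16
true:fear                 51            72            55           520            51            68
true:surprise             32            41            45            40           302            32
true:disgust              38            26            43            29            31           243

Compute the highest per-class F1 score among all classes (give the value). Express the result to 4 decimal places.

0.6806

Per-class F1 score (2·TP/(2·TP+FP+FN)):
  joy: TP=240, FP=109+8+51+32+38=238, FN=4+3+2+4+2=15 → 480/733 = 0.65484
  sad: TP=300, FP=4+21+72+41+26=164, FN=109+125+107+104+111=556 → 600/1320 = 0.45455
  anger: TP=252, FP=3+125+55+45+43=271, FN=8+21+13+10+16=68 → 504/843 = 0.59786
  fear: TP=520, FP=2+107+13+40+29=191, FN=51+72+55+51+68=297 → 1040/1528 = 0.68063
  surprise: TP=302, FP=4+104+10+51+31=200, FN=32+41+45+40+32=190 → 604/994 = 0.60765
  disgust: TP=243, FP=2+111+16+68+32=229, FN=38+26+43+29+31=167 → 486/882 = 0.55102
Highest is class 'fear' with F1 score = 0.6806.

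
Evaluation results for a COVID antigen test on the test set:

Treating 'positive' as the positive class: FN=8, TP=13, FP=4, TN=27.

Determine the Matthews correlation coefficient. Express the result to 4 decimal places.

MCC = (TP·TN − FP·FN) / √((TP+FP)(TP+FN)(TN+FP)(TN+FN))
Numerator = 13·27 − 4·8 = 319
Denominator = √(17·21·31·35) = √387345 = 622.3705
MCC = 319 / 622.3705 = 0.5126

0.5126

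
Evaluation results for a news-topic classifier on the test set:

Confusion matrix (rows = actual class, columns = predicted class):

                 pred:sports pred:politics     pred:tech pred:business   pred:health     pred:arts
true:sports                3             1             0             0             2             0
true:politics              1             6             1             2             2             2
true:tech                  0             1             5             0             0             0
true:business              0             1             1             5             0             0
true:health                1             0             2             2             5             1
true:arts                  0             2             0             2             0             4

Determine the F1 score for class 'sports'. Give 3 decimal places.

0.545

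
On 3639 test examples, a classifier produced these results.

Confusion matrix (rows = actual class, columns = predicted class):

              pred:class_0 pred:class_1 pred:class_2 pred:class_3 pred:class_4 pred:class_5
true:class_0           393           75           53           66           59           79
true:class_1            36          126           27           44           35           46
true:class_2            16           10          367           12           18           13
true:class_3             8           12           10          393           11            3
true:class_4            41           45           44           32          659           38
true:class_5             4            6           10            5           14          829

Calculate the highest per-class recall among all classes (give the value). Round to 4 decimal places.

Per-class recall (TP/(TP+FN)):
  class_0: TP=393, FN=75+53+66+59+79=332 → 393/725 = 0.54207
  class_1: TP=126, FN=36+27+44+35+46=188 → 126/314 = 0.40127
  class_2: TP=367, FN=16+10+12+18+13=69 → 367/436 = 0.84174
  class_3: TP=393, FN=8+12+10+11+3=44 → 393/437 = 0.89931
  class_4: TP=659, FN=41+45+44+32+38=200 → 659/859 = 0.76717
  class_5: TP=829, FN=4+6+10+5+14=39 → 829/868 = 0.95507
Highest is class 'class_5' with recall = 0.9551.

0.9551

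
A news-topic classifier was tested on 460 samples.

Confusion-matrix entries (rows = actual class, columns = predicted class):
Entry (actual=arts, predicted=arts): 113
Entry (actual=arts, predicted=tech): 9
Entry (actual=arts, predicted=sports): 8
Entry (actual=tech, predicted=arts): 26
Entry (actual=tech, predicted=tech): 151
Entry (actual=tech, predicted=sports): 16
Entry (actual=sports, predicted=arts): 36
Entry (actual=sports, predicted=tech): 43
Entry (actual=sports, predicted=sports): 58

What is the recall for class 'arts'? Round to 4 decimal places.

0.8692

Treat 'arts' as positive and all other classes as negative.
recall = TP/(TP+FN).
arts: TP=113, FN=9+8=17 → 113/130 = 0.86923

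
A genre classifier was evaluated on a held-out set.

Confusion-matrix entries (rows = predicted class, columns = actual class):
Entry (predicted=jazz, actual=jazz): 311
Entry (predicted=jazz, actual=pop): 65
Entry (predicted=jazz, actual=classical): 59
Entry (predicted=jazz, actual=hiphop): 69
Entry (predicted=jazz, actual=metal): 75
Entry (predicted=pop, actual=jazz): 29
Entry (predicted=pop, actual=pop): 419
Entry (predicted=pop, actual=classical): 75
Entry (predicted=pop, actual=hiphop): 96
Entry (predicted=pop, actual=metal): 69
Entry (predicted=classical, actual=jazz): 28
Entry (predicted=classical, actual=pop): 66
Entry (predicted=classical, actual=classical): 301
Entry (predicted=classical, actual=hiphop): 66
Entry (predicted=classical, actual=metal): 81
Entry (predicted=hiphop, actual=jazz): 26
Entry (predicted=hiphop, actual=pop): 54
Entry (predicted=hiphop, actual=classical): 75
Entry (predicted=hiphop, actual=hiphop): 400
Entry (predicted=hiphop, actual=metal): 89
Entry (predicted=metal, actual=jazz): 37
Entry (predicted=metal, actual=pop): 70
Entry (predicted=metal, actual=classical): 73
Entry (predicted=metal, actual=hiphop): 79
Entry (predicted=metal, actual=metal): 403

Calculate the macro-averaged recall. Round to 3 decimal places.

0.597

Per-class recall (TP/(TP+FN)):
  jazz: TP=311, FN=29+28+26+37=120 → 311/431 = 0.7216
  pop: TP=419, FN=65+66+54+70=255 → 419/674 = 0.6217
  classical: TP=301, FN=59+75+75+73=282 → 301/583 = 0.5163
  hiphop: TP=400, FN=69+96+66+79=310 → 400/710 = 0.5634
  metal: TP=403, FN=75+69+81+89=314 → 403/717 = 0.5621
Macro-recall = mean = (0.7216 + 0.6217 + 0.5163 + 0.5634 + 0.5621) / 5 = 0.597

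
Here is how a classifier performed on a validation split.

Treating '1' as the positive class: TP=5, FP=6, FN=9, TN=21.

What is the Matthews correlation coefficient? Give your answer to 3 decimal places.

0.144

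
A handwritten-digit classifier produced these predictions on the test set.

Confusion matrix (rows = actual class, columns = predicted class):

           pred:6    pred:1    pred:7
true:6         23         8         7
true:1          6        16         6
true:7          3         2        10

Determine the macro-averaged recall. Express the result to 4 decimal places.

0.6145

Per-class recall (TP/(TP+FN)):
  6: TP=23, FN=8+7=15 → 23/38 = 0.60526
  1: TP=16, FN=6+6=12 → 16/28 = 0.57143
  7: TP=10, FN=3+2=5 → 10/15 = 0.66667
Macro-recall = mean = (0.60526 + 0.57143 + 0.66667) / 3 = 0.6145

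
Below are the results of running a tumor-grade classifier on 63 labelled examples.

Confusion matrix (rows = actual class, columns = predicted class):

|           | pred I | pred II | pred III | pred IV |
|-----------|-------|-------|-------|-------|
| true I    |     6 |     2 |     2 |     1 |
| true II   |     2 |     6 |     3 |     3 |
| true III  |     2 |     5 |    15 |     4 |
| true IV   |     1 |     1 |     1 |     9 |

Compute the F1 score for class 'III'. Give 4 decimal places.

One-vs-rest for 'III': TP = diagonal; FP = other classes predicted 'III'; FN = 'III' predicted as other.
F1 score = 2·TP/(2·TP+FP+FN).
III: TP=15, FP=2+3+1=6, FN=2+5+4=11 → 30/47 = 0.63830

0.6383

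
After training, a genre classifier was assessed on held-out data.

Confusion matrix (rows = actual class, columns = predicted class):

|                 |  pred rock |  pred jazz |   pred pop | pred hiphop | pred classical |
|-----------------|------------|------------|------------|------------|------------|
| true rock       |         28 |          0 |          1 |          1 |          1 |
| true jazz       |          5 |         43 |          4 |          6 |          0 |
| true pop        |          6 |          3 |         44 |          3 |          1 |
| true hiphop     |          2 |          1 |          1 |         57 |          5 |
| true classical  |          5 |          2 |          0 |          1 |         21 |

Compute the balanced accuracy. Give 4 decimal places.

0.8009

Balanced accuracy = mean of per-class recall.
  rock: recall = 28/31 = 0.90323
  jazz: recall = 43/58 = 0.74138
  pop: recall = 44/57 = 0.77193
  hiphop: recall = 57/66 = 0.86364
  classical: recall = 21/29 = 0.72414
Mean = (0.90323 + 0.74138 + 0.77193 + 0.86364 + 0.72414) / 5 = 0.8009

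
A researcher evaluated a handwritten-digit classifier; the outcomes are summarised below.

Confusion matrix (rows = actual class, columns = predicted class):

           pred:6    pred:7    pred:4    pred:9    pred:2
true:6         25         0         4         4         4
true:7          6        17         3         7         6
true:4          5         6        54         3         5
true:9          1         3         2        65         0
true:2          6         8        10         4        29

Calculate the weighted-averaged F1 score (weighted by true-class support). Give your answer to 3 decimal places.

Per-class F1 score (2·TP/(2·TP+FP+FN)):
  6: TP=25, FP=6+5+1+6=18, FN=0+4+4+4=12 → 50/80 = 0.6250
  7: TP=17, FP=0+6+3+8=17, FN=6+3+7+6=22 → 34/73 = 0.4658
  4: TP=54, FP=4+3+2+10=19, FN=5+6+3+5=19 → 108/146 = 0.7397
  9: TP=65, FP=4+7+3+4=18, FN=1+3+2+0=6 → 130/154 = 0.8442
  2: TP=29, FP=4+6+5+0=15, FN=6+8+10+4=28 → 58/101 = 0.5743
Weighted-F1 score = Σ (supportᵢ/N)·F1 scoreᵢ with N=277: (37/277)·0.6250 + (39/277)·0.4658 + (73/277)·0.7397 + (71/277)·0.8442 + (57/277)·0.5743 = 0.679

0.679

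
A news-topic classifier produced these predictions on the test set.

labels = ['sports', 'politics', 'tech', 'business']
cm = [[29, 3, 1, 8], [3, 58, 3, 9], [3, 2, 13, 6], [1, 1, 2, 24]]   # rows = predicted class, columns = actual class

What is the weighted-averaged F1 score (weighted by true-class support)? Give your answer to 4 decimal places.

Per-class F1 score (2·TP/(2·TP+FP+FN)):
  sports: TP=29, FP=3+1+8=12, FN=3+3+1=7 → 58/77 = 0.75325
  politics: TP=58, FP=3+3+9=15, FN=3+2+1=6 → 116/137 = 0.84672
  tech: TP=13, FP=3+2+6=11, FN=1+3+2=6 → 26/43 = 0.60465
  business: TP=24, FP=1+1+2=4, FN=8+9+6=23 → 48/75 = 0.64000
Weighted-F1 score = Σ (supportᵢ/N)·F1 scoreᵢ with N=166: (36/166)·0.75325 + (64/166)·0.84672 + (19/166)·0.60465 + (47/166)·0.64000 = 0.7402

0.7402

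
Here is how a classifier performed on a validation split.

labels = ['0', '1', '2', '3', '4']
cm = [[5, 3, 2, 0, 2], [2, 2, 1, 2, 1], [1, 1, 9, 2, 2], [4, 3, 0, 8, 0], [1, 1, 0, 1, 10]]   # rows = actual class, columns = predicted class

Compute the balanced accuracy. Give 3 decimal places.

0.514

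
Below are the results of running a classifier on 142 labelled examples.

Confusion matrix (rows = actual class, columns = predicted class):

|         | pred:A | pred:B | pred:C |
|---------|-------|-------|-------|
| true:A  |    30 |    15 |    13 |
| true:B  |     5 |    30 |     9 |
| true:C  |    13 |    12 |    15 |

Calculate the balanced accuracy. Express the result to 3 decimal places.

0.525

Balanced accuracy = mean of per-class recall.
  A: recall = 30/58 = 0.5172
  B: recall = 30/44 = 0.6818
  C: recall = 15/40 = 0.3750
Mean = (0.5172 + 0.6818 + 0.3750) / 3 = 0.525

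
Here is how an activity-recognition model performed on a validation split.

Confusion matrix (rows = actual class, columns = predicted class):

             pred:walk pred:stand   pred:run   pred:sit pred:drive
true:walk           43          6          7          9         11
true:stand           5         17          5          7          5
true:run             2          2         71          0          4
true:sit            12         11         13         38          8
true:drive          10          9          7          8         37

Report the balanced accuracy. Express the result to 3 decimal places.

0.577

Balanced accuracy = mean of per-class recall.
  walk: recall = 43/76 = 0.5658
  stand: recall = 17/39 = 0.4359
  run: recall = 71/79 = 0.8987
  sit: recall = 38/82 = 0.4634
  drive: recall = 37/71 = 0.5211
Mean = (0.5658 + 0.4359 + 0.8987 + 0.4634 + 0.5211) / 5 = 0.577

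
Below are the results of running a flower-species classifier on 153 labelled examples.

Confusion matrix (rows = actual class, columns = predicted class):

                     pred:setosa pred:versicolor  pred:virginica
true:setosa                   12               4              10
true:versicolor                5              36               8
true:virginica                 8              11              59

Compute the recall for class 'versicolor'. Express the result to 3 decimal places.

Treat 'versicolor' as positive and all other classes as negative.
recall = TP/(TP+FN).
versicolor: TP=36, FN=5+8=13 → 36/49 = 0.7347

0.735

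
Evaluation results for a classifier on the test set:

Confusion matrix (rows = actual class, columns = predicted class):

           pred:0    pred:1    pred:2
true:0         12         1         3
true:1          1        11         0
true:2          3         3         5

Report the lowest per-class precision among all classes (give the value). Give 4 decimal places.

Per-class precision (TP/(TP+FP)):
  0: TP=12, FP=1+3=4 → 12/16 = 0.75000
  1: TP=11, FP=1+3=4 → 11/15 = 0.73333
  2: TP=5, FP=3+0=3 → 5/8 = 0.62500
Lowest is class '2' with precision = 0.6250.

0.6250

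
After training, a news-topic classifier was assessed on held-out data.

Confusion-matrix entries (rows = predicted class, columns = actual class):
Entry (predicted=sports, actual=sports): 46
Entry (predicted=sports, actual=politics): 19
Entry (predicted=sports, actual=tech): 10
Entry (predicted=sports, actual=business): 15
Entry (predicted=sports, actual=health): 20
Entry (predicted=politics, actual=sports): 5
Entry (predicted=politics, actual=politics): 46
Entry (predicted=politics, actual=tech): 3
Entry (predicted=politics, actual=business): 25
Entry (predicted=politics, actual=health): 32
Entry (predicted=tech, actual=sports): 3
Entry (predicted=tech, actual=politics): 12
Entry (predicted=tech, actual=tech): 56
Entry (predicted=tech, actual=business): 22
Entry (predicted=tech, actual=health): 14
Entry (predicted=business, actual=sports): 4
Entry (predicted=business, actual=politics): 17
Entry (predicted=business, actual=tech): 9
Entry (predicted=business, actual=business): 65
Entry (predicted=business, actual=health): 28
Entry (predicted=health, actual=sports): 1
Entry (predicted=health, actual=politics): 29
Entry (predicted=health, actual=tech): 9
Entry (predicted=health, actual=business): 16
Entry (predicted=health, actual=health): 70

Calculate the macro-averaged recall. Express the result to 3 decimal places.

Per-class recall (TP/(TP+FN)):
  sports: TP=46, FN=5+3+4+1=13 → 46/59 = 0.7797
  politics: TP=46, FN=19+12+17+29=77 → 46/123 = 0.3740
  tech: TP=56, FN=10+3+9+9=31 → 56/87 = 0.6437
  business: TP=65, FN=15+25+22+16=78 → 65/143 = 0.4545
  health: TP=70, FN=20+32+14+28=94 → 70/164 = 0.4268
Macro-recall = mean = (0.7797 + 0.3740 + 0.6437 + 0.4545 + 0.4268) / 5 = 0.536

0.536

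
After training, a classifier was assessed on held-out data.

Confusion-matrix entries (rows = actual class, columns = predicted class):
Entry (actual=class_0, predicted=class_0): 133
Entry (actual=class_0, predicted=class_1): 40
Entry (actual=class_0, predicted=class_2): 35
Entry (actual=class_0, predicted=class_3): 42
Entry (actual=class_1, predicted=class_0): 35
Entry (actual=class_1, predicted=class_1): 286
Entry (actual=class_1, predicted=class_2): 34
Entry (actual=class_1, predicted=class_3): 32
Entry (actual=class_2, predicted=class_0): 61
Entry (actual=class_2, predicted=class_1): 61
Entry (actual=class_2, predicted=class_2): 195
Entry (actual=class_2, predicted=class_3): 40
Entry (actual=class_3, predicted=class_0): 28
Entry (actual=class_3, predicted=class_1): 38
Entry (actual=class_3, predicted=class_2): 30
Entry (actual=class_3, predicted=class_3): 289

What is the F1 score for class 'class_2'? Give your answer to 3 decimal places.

Treat 'class_2' as positive and all other classes as negative.
F1 score = 2·TP/(2·TP+FP+FN).
class_2: TP=195, FP=35+34+30=99, FN=61+61+40=162 → 390/651 = 0.5991

0.599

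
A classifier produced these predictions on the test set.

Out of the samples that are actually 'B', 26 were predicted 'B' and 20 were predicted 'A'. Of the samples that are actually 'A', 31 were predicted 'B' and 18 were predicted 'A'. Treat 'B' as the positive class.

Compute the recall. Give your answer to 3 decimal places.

Recall = TP/(TP+FN) = 26/(26+20) = 26/46 = 0.565

0.565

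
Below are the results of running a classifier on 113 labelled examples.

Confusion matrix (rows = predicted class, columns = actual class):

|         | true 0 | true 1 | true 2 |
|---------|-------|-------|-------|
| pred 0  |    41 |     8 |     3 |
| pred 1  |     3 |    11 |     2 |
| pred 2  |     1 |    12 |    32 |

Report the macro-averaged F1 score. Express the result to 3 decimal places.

0.698

Per-class F1 score (2·TP/(2·TP+FP+FN)):
  0: TP=41, FP=8+3=11, FN=3+1=4 → 82/97 = 0.8454
  1: TP=11, FP=3+2=5, FN=8+12=20 → 22/47 = 0.4681
  2: TP=32, FP=1+12=13, FN=3+2=5 → 64/82 = 0.7805
Macro-F1 score = mean = (0.8454 + 0.4681 + 0.7805) / 3 = 0.698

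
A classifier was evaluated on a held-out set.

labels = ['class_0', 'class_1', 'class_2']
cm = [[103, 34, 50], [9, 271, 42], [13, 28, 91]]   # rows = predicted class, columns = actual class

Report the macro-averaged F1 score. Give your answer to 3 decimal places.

Per-class F1 score (2·TP/(2·TP+FP+FN)):
  class_0: TP=103, FP=34+50=84, FN=9+13=22 → 206/312 = 0.6603
  class_1: TP=271, FP=9+42=51, FN=34+28=62 → 542/655 = 0.8275
  class_2: TP=91, FP=13+28=41, FN=50+42=92 → 182/315 = 0.5778
Macro-F1 score = mean = (0.6603 + 0.8275 + 0.5778) / 3 = 0.689

0.689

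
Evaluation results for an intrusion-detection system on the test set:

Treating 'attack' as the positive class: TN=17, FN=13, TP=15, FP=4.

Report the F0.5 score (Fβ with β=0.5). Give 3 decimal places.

Fβ = (1+β²)·TP / ((1+β²)·TP + β²·FN + FP), with β²=1/4
= 1.25·15 / (1.25·15 + 0.25·13 + 4) = 0.721

0.721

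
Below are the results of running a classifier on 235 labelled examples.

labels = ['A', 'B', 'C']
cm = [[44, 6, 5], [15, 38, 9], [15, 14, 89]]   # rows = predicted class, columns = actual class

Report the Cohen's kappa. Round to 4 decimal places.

0.5752

Observed agreement pₒ = trace/N = 171/235 = 0.72766
Expected agreement pₑ = Σ (rowᵢ·colᵢ)/N² = (74·55 + 58·62 + 103·118)/235² = 0.35890
κ = (pₒ − pₑ)/(1 − pₑ) = (0.72766 − 0.35890)/(1 − 0.35890) = 0.5752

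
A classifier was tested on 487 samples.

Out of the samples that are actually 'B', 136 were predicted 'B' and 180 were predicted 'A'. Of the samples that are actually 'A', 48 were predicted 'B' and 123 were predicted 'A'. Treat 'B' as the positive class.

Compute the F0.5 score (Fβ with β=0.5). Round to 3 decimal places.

0.646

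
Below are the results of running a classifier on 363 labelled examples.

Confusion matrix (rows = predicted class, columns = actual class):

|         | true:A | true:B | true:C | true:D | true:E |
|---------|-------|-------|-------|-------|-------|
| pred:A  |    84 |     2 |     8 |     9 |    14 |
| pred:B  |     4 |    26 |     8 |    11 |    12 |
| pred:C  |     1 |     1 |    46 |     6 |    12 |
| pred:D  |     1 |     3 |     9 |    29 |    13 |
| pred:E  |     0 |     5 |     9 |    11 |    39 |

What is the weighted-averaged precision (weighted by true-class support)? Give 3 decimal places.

0.622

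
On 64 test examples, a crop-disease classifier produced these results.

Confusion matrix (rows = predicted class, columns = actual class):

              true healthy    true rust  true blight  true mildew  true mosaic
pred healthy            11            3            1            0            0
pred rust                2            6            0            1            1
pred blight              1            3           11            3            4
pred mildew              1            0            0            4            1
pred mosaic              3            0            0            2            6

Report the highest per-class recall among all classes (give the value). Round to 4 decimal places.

Per-class recall (TP/(TP+FN)):
  healthy: TP=11, FN=2+1+1+3=7 → 11/18 = 0.61111
  rust: TP=6, FN=3+3+0+0=6 → 6/12 = 0.50000
  blight: TP=11, FN=1+0+0+0=1 → 11/12 = 0.91667
  mildew: TP=4, FN=0+1+3+2=6 → 4/10 = 0.40000
  mosaic: TP=6, FN=0+1+4+1=6 → 6/12 = 0.50000
Highest is class 'blight' with recall = 0.9167.

0.9167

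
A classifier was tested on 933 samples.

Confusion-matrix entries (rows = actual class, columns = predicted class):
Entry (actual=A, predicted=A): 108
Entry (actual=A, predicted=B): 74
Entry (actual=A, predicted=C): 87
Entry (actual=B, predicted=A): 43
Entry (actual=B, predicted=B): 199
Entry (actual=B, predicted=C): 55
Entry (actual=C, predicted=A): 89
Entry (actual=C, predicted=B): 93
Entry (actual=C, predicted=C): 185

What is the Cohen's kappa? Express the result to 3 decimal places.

0.287

Observed agreement pₒ = trace/N = 492/933 = 0.5273
Expected agreement pₑ = Σ (rowᵢ·colᵢ)/N² = (269·240 + 297·366 + 367·327)/933² = 0.3369
κ = (pₒ − pₑ)/(1 − pₑ) = (0.5273 − 0.3369)/(1 − 0.3369) = 0.287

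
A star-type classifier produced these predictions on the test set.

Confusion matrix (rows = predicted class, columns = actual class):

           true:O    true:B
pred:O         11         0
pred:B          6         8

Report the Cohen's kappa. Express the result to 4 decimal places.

Observed agreement pₒ = trace/N = 19/25 = 0.76000
Expected agreement pₑ = Σ (rowᵢ·colᵢ)/N² = (17·11 + 8·14)/25² = 0.47840
κ = (pₒ − pₑ)/(1 − pₑ) = (0.76000 − 0.47840)/(1 − 0.47840) = 0.5399

0.5399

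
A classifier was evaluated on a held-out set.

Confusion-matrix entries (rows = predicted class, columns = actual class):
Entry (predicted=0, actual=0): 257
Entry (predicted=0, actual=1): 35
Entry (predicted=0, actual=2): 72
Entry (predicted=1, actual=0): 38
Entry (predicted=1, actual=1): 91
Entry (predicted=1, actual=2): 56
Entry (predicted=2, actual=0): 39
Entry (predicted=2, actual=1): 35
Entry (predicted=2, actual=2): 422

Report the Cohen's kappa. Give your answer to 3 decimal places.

0.570

Observed agreement pₒ = trace/N = 770/1045 = 0.7368
Expected agreement pₑ = Σ (rowᵢ·colᵢ)/N² = (334·364 + 161·185 + 550·496)/1045² = 0.3884
κ = (pₒ − pₑ)/(1 − pₑ) = (0.7368 − 0.3884)/(1 − 0.3884) = 0.570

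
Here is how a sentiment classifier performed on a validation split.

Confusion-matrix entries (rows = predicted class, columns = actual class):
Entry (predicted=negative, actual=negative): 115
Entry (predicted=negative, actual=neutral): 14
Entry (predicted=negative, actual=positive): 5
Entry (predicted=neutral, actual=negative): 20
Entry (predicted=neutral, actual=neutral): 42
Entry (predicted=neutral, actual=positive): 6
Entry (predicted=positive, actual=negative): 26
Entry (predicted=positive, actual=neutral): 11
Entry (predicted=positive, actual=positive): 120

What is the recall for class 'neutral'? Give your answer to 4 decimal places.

Treat 'neutral' as positive and all other classes as negative.
recall = TP/(TP+FN).
neutral: TP=42, FN=14+11=25 → 42/67 = 0.62687

0.6269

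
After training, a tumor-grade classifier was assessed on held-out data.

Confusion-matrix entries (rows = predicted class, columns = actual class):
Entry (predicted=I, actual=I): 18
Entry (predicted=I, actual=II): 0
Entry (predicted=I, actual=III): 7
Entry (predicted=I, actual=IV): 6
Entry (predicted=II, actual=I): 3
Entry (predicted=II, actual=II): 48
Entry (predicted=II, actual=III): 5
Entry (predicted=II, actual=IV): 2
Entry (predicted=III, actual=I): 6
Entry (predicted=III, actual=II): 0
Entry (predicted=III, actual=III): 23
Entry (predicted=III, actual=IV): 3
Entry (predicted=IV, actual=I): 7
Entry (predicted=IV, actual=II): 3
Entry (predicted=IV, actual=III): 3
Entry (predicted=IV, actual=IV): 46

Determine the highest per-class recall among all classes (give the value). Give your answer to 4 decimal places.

Per-class recall (TP/(TP+FN)):
  I: TP=18, FN=3+6+7=16 → 18/34 = 0.52941
  II: TP=48, FN=0+0+3=3 → 48/51 = 0.94118
  III: TP=23, FN=7+5+3=15 → 23/38 = 0.60526
  IV: TP=46, FN=6+2+3=11 → 46/57 = 0.80702
Highest is class 'II' with recall = 0.9412.

0.9412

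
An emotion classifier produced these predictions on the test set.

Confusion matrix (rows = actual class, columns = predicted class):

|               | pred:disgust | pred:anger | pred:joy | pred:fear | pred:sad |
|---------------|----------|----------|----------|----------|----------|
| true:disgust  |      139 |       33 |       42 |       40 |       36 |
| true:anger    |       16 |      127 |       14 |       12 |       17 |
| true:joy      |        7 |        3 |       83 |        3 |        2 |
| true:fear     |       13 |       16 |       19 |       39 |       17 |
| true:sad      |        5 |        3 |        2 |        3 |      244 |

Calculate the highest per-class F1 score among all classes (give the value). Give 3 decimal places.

0.852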